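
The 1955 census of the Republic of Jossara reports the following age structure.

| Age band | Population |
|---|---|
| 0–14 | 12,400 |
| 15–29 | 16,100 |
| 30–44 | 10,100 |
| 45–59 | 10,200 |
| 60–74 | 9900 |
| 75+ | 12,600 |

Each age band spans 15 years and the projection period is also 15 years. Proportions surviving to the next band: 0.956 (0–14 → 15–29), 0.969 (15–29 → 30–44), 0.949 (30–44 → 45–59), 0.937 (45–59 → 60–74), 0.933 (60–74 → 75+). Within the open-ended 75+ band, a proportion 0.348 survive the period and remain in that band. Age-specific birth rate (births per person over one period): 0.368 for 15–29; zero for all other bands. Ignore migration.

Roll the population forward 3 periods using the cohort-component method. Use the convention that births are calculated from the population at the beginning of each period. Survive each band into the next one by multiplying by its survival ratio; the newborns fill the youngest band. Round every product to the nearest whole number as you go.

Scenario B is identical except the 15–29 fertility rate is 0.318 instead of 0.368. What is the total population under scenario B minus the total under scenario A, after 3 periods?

[period 1]
Births: 16100 × 0.368 = 5925
15–29: 12400 × 0.956 = 11854
30–44: 16100 × 0.969 = 15601
45–59: 10100 × 0.949 = 9585
60–74: 10200 × 0.937 = 9557
75+: 9900 × 0.933 + 12600 × 0.348 = 9237 + 4385 = 13622
Population now: 0–14=5925, 15–29=11854, 30–44=15601, 45–59=9585, 60–74=9557, 75+=13622
[period 2]
Births: 11854 × 0.368 = 4362
15–29: 5925 × 0.956 = 5664
30–44: 11854 × 0.969 = 11487
45–59: 15601 × 0.949 = 14805
60–74: 9585 × 0.937 = 8981
75+: 9557 × 0.933 + 13622 × 0.348 = 8917 + 4740 = 13657
Population now: 0–14=4362, 15–29=5664, 30–44=11487, 45–59=14805, 60–74=8981, 75+=13657
[period 3]
Births: 5664 × 0.368 = 2084
15–29: 4362 × 0.956 = 4170
30–44: 5664 × 0.969 = 5488
45–59: 11487 × 0.949 = 10901
60–74: 14805 × 0.937 = 13872
75+: 8981 × 0.933 + 13657 × 0.348 = 8379 + 4753 = 13132
Population now: 0–14=2084, 15–29=4170, 30–44=5488, 45–59=10901, 60–74=13872, 75+=13132
Scenario A total after 3 periods: 49647
Scenario B projection —
[period 1]
Births: 16100 × 0.318 = 5120
15–29: 12400 × 0.956 = 11854
30–44: 16100 × 0.969 = 15601
45–59: 10100 × 0.949 = 9585
60–74: 10200 × 0.937 = 9557
75+: 9900 × 0.933 + 12600 × 0.348 = 9237 + 4385 = 13622
Population now: 0–14=5120, 15–29=11854, 30–44=15601, 45–59=9585, 60–74=9557, 75+=13622
[period 2]
Births: 11854 × 0.318 = 3770
15–29: 5120 × 0.956 = 4895
30–44: 11854 × 0.969 = 11487
45–59: 15601 × 0.949 = 14805
60–74: 9585 × 0.937 = 8981
75+: 9557 × 0.933 + 13622 × 0.348 = 8917 + 4740 = 13657
Population now: 0–14=3770, 15–29=4895, 30–44=11487, 45–59=14805, 60–74=8981, 75+=13657
[period 3]
Births: 4895 × 0.318 = 1557
15–29: 3770 × 0.956 = 3604
30–44: 4895 × 0.969 = 4743
45–59: 11487 × 0.949 = 10901
60–74: 14805 × 0.937 = 13872
75+: 8981 × 0.933 + 13657 × 0.348 = 8379 + 4753 = 13132
Population now: 0–14=1557, 15–29=3604, 30–44=4743, 45–59=10901, 60–74=13872, 75+=13132
Scenario B total after 3 periods: 47809
Difference B − A = 47809 − 49647 = -1838

-1838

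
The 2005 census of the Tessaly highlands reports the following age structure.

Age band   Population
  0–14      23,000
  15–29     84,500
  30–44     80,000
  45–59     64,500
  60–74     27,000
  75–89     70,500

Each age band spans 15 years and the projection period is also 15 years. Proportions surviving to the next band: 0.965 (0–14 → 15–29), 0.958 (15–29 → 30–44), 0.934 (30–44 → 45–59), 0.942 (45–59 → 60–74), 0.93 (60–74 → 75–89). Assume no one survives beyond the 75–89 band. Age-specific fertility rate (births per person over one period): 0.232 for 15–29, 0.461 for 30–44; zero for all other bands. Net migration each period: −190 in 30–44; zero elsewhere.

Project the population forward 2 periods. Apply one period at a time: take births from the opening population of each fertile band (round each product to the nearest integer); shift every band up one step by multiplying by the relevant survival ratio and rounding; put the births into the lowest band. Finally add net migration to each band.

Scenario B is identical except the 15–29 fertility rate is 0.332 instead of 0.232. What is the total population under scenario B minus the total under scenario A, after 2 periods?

— Period 1 —
Births: 84500 × 0.232 = 19604 ; 80000 × 0.461 = 36880 — total 56484
15–29: 23000 × 0.965 = 22195
30–44: 84500 × 0.958 = 80951
45–59: 80000 × 0.934 = 74720
60–74: 64500 × 0.942 = 60759
75–89: 27000 × 0.93 = 25110
Net migration: 30–44 − 190 → 80761
→ [56484, 22195, 80761, 74720, 60759, 25110]
— Period 2 —
Births: 22195 × 0.232 = 5149 ; 80761 × 0.461 = 37231 — total 42380
15–29: 56484 × 0.965 = 54507
30–44: 22195 × 0.958 = 21263
45–59: 80761 × 0.934 = 75431
60–74: 74720 × 0.942 = 70386
75–89: 60759 × 0.93 = 56506
Net migration: 30–44 − 190 → 21073
→ [42380, 54507, 21073, 75431, 70386, 56506]
Scenario A total after 2 periods: 320283
Scenario B projection —
— Period 1 —
Births: 84500 × 0.332 = 28054 ; 80000 × 0.461 = 36880 — total 64934
15–29: 23000 × 0.965 = 22195
30–44: 84500 × 0.958 = 80951
45–59: 80000 × 0.934 = 74720
60–74: 64500 × 0.942 = 60759
75–89: 27000 × 0.93 = 25110
Net migration: 30–44 − 190 → 80761
→ [64934, 22195, 80761, 74720, 60759, 25110]
— Period 2 —
Births: 22195 × 0.332 = 7369 ; 80761 × 0.461 = 37231 — total 44600
15–29: 64934 × 0.965 = 62661
30–44: 22195 × 0.958 = 21263
45–59: 80761 × 0.934 = 75431
60–74: 74720 × 0.942 = 70386
75–89: 60759 × 0.93 = 56506
Net migration: 30–44 − 190 → 21073
→ [44600, 62661, 21073, 75431, 70386, 56506]
Scenario B total after 2 periods: 330657
Difference B − A = 330657 − 320283 = 10374

10374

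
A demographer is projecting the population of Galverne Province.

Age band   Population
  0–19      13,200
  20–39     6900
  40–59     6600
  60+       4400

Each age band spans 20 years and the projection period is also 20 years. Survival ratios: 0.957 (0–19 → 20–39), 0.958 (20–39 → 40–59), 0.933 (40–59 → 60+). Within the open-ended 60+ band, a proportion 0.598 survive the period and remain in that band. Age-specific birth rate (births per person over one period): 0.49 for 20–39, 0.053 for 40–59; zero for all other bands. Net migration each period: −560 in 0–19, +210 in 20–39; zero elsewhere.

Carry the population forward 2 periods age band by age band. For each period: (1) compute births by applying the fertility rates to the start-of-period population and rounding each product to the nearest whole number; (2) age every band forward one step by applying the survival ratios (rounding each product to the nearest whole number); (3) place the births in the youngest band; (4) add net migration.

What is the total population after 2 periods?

33054

Numbering the bands 1..4 from youngest to oldest:
Period 1.
Births: 6900 × 0.49 = 3381, 6600 × 0.053 = 350 — total 3731
Band 2: 13200 × 0.957 = 12632
Band 3: 6900 × 0.958 = 6610
Band 4: 6600 × 0.933 + 4400 × 0.598 = 6158 + 2631 = 8789
Net migration: Band 1 − 560 → 3171; Band 2 + 210 → 12842
Population now: 0–19=3171, 20–39=12842, 40–59=6610, 60+=8789
Period 2.
Births: 12842 × 0.49 = 6293, 6610 × 0.053 = 350 — total 6643
Band 2: 3171 × 0.957 = 3035
Band 3: 12842 × 0.958 = 12303
Band 4: 6610 × 0.933 + 8789 × 0.598 = 6167 + 5256 = 11423
Net migration: Band 1 − 560 → 6083; Band 2 + 210 → 3245
Population now: 0–19=6083, 20–39=3245, 40–59=12303, 60+=11423
Total after period 2: 6083 + 3245 + 12303 + 11423 = 33054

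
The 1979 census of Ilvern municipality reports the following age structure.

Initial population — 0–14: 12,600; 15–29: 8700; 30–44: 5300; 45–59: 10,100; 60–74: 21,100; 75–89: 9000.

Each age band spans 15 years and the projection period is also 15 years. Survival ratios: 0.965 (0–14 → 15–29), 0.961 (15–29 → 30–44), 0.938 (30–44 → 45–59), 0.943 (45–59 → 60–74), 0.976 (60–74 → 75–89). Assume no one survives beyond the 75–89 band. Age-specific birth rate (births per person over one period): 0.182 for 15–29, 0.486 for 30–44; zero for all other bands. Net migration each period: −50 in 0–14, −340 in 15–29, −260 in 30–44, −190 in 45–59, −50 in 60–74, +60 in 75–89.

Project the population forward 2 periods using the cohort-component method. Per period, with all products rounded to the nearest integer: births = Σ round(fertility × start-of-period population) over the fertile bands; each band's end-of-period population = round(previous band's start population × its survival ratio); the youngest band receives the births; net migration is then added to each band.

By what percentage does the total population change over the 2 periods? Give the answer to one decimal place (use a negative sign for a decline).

-37.2

(Bands numbered youngest = 1 to oldest = 6.)
[period 1]
Births: 8700 × 0.182 = 1583, 5300 × 0.486 = 2576 ⇒ total 4159
Band 2: 12600 × 0.965 = 12159
Band 3: 8700 × 0.961 = 8361
Band 4: 5300 × 0.938 = 4971
Band 5: 10100 × 0.943 = 9524
Band 6: 21100 × 0.976 = 20594
Net migration: Band 1 − 50 → 4109; Band 2 − 340 → 11819; Band 3 − 260 → 8101; Band 4 − 190 → 4781; Band 5 − 50 → 9474; Band 6 + 60 → 20654
Population now: 0–14=4109, 15–29=11819, 30–44=8101, 45–59=4781, 60–74=9474, 75–89=20654
[period 2]
Births: 11819 × 0.182 = 2151, 8101 × 0.486 = 3937 ⇒ total 6088
Band 2: 4109 × 0.965 = 3965
Band 3: 11819 × 0.961 = 11358
Band 4: 8101 × 0.938 = 7599
Band 5: 4781 × 0.943 = 4508
Band 6: 9474 × 0.976 = 9247
Net migration: Band 1 − 50 → 6038; Band 2 − 340 → 3625; Band 3 − 260 → 11098; Band 4 − 190 → 7409; Band 5 − 50 → 4458; Band 6 + 60 → 9307
Population now: 0–14=6038, 15–29=3625, 30–44=11098, 45–59=7409, 60–74=4458, 75–89=9307
Total: 66800 → 41935; change = -24865; percentage change = -37.2%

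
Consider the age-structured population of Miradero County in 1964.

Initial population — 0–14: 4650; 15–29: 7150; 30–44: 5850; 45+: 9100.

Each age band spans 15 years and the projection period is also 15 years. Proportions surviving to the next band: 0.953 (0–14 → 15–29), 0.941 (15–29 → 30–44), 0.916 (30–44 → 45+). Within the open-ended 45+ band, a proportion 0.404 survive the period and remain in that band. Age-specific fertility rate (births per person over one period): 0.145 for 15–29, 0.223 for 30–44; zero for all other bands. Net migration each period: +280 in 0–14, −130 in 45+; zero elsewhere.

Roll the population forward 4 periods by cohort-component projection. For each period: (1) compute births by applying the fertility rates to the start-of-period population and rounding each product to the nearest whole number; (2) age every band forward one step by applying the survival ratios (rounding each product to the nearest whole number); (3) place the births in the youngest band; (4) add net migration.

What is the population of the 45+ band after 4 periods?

Call the groups 1 to 4, youngest first.
After projecting period 1:
Births: 7150 * 0.145 = 1037, 5850 * 0.223 = 1305 ⇒ total 2342
Group 2: 4650 * 0.953 = 4431
Group 3: 7150 * 0.941 = 6728
Group 4: 5850 * 0.916 + 9100 * 0.404 = 5359 + 3676 = 9035
Net migration: Group 1 + 280 → 2622; Group 4 − 130 → 8905
→ [2622, 4431, 6728, 8905]
After projecting period 2:
Births: 4431 * 0.145 = 642, 6728 * 0.223 = 1500 ⇒ total 2142
Group 2: 2622 * 0.953 = 2499
Group 3: 4431 * 0.941 = 4170
Group 4: 6728 * 0.916 + 8905 * 0.404 = 6163 + 3598 = 9761
Net migration: Group 1 + 280 → 2422; Group 4 − 130 → 9631
→ [2422, 2499, 4170, 9631]
After projecting period 3:
Births: 2499 * 0.145 = 362, 4170 * 0.223 = 930 ⇒ total 1292
Group 2: 2422 * 0.953 = 2308
Group 3: 2499 * 0.941 = 2352
Group 4: 4170 * 0.916 + 9631 * 0.404 = 3820 + 3891 = 7711
Net migration: Group 1 + 280 → 1572; Group 4 − 130 → 7581
→ [1572, 2308, 2352, 7581]
After projecting period 4:
Births: 2308 * 0.145 = 335, 2352 * 0.223 = 524 ⇒ total 859
Group 2: 1572 * 0.953 = 1498
Group 3: 2308 * 0.941 = 2172
Group 4: 2352 * 0.916 + 7581 * 0.404 = 2154 + 3063 = 5217
Net migration: Group 1 + 280 → 1139; Group 4 − 130 → 5087
→ [1139, 1498, 2172, 5087]

5087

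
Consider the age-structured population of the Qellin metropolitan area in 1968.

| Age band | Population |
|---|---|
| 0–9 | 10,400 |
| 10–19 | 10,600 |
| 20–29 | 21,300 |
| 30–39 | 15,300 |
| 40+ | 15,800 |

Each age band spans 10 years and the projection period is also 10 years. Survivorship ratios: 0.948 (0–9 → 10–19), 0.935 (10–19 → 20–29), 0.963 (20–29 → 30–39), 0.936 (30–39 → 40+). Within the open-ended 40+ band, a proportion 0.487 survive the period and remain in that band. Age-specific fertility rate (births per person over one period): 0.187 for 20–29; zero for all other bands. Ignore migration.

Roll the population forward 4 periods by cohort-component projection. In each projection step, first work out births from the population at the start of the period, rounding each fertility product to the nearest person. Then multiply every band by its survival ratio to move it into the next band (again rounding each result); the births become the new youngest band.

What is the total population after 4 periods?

27093

Call the bands 1 to 5, youngest first.
Period 1.
Births: 21300 * 0.187 = 3983
Band 2: 10400 * 0.948 = 9859
Band 3: 10600 * 0.935 = 9911
Band 4: 21300 * 0.963 = 20512
Band 5: 15300 * 0.936 + 15800 * 0.487 = 14321 + 7695 = 22016
End of period: [3983, 9859, 9911, 20512, 22016]
Period 2.
Births: 9911 * 0.187 = 1853
Band 2: 3983 * 0.948 = 3776
Band 3: 9859 * 0.935 = 9218
Band 4: 9911 * 0.963 = 9544
Band 5: 20512 * 0.936 + 22016 * 0.487 = 19199 + 10722 = 29921
End of period: [1853, 3776, 9218, 9544, 29921]
Period 3.
Births: 9218 * 0.187 = 1724
Band 2: 1853 * 0.948 = 1757
Band 3: 3776 * 0.935 = 3531
Band 4: 9218 * 0.963 = 8877
Band 5: 9544 * 0.936 + 29921 * 0.487 = 8933 + 14572 = 23505
End of period: [1724, 1757, 3531, 8877, 23505]
Period 4.
Births: 3531 * 0.187 = 660
Band 2: 1724 * 0.948 = 1634
Band 3: 1757 * 0.935 = 1643
Band 4: 3531 * 0.963 = 3400
Band 5: 8877 * 0.936 + 23505 * 0.487 = 8309 + 11447 = 19756
End of period: [660, 1634, 1643, 3400, 19756]
Total after period 4: 660 + 1634 + 1643 + 3400 + 19756 = 27093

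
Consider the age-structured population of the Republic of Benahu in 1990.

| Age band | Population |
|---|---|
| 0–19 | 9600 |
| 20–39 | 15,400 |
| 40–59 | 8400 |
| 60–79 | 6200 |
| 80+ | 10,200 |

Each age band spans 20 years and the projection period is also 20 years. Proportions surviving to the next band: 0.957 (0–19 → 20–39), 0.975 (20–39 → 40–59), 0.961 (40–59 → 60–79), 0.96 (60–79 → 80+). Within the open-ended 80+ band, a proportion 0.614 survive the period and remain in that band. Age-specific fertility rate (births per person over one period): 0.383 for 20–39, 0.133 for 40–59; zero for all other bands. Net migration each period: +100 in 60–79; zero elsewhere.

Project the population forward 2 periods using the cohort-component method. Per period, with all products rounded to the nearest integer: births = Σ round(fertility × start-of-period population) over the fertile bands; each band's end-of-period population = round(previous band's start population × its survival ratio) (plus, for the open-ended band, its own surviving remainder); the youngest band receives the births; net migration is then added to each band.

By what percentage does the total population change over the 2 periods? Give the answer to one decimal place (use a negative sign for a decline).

Let band 1 be 0–19 through band 5 = 80+.
Period 1:
Births: 15400 × 0.383 = 5898, 8400 × 0.133 = 1117 — total 7015
Band 2: 9600 × 0.957 = 9187
Band 3: 15400 × 0.975 = 15015
Band 4: 8400 × 0.961 = 8072
Band 5: 6200 × 0.96 + 10200 × 0.614 = 5952 + 6263 = 12215
Net migration: Band 4 + 100 → 8172
→ [7015, 9187, 15015, 8172, 12215]
Period 2:
Births: 9187 × 0.383 = 3519, 15015 × 0.133 = 1997 — total 5516
Band 2: 7015 × 0.957 = 6713
Band 3: 9187 × 0.975 = 8957
Band 4: 15015 × 0.961 = 14429
Band 5: 8172 × 0.96 + 12215 × 0.614 = 7845 + 7500 = 15345
Net migration: Band 4 + 100 → 14529
→ [5516, 6713, 8957, 14529, 15345]
Total: 49800 → 51060; change = 1260; percentage change = 2.5%

2.5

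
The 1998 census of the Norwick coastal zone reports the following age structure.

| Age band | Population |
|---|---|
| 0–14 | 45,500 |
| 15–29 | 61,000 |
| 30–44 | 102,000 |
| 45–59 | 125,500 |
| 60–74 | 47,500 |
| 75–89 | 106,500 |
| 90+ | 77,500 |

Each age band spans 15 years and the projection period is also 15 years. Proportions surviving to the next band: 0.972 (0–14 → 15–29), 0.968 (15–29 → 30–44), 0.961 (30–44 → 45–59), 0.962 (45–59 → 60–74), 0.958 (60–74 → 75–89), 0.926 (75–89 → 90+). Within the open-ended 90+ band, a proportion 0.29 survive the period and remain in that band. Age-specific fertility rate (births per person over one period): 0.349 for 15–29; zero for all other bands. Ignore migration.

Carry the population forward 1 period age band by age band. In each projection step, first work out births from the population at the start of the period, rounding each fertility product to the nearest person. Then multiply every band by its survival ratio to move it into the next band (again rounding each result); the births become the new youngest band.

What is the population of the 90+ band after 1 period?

Numbering the bands 1..7 from youngest to oldest:
— Period 1 —
Births: 61000 × 0.349 = 21289
Band 2: 45500 × 0.972 = 44226
Band 3: 61000 × 0.968 = 59048
Band 4: 102000 × 0.961 = 98022
Band 5: 125500 × 0.962 = 120731
Band 6: 47500 × 0.958 = 45505
Band 7: 106500 × 0.926 + 77500 × 0.29 = 98619 + 22475 = 121094
Giving 21289 / 44226 / 59048 / 98022 / 120731 / 45505 / 121094.

121094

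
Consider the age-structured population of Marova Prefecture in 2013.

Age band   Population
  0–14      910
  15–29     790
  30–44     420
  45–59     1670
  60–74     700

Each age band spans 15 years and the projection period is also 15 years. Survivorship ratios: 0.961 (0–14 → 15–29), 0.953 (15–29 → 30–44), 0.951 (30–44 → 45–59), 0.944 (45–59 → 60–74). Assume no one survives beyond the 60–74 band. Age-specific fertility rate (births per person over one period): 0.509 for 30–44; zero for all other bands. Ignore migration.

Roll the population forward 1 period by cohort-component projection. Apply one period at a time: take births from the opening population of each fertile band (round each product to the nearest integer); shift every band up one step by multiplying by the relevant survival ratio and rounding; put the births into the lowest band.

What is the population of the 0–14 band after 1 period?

(Groups numbered youngest = 1 to oldest = 5.)
[period 1]
Births: 420 * 0.509 = 214
Group 2: 910 * 0.961 = 875
Group 3: 790 * 0.953 = 753
Group 4: 420 * 0.951 = 399
Group 5: 1670 * 0.944 = 1576
Population now: 0–14=214, 15–29=875, 30–44=753, 45–59=399, 60–74=1576

214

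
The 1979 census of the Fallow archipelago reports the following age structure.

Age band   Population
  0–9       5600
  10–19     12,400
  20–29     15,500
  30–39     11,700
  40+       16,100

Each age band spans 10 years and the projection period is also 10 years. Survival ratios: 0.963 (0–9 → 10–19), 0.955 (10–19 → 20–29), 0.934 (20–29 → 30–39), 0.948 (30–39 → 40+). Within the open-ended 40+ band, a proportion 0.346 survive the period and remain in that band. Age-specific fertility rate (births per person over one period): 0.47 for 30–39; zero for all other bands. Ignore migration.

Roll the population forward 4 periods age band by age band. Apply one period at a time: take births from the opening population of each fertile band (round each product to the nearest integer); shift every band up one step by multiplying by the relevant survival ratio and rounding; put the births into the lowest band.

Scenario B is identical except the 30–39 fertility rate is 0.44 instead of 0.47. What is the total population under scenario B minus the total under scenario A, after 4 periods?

-1166

Numbering the bands 1..5 from youngest to oldest:
Period 1.
Births: 11700 × 0.47 = 5499
Band 2: 5600 × 0.963 = 5393
Band 3: 12400 × 0.955 = 11842
Band 4: 15500 × 0.934 = 14477
Band 5: 11700 × 0.948 + 16100 × 0.346 = 11092 + 5571 = 16663
End of period: [5499, 5393, 11842, 14477, 16663]
Period 2.
Births: 14477 × 0.47 = 6804
Band 2: 5499 × 0.963 = 5296
Band 3: 5393 × 0.955 = 5150
Band 4: 11842 × 0.934 = 11060
Band 5: 14477 × 0.948 + 16663 × 0.346 = 13724 + 5765 = 19489
End of period: [6804, 5296, 5150, 11060, 19489]
Period 3.
Births: 11060 × 0.47 = 5198
Band 2: 6804 × 0.963 = 6552
Band 3: 5296 × 0.955 = 5058
Band 4: 5150 × 0.934 = 4810
Band 5: 11060 × 0.948 + 19489 × 0.346 = 10485 + 6743 = 17228
End of period: [5198, 6552, 5058, 4810, 17228]
Period 4.
Births: 4810 × 0.47 = 2261
Band 2: 5198 × 0.963 = 5006
Band 3: 6552 × 0.955 = 6257
Band 4: 5058 × 0.934 = 4724
Band 5: 4810 × 0.948 + 17228 × 0.346 = 4560 + 5961 = 10521
End of period: [2261, 5006, 6257, 4724, 10521]
Scenario A total after 4 periods: 28769
Scenario B projection —
Period 1.
Births: 11700 × 0.44 = 5148
Band 2: 5600 × 0.963 = 5393
Band 3: 12400 × 0.955 = 11842
Band 4: 15500 × 0.934 = 14477
Band 5: 11700 × 0.948 + 16100 × 0.346 = 11092 + 5571 = 16663
End of period: [5148, 5393, 11842, 14477, 16663]
Period 2.
Births: 14477 × 0.44 = 6370
Band 2: 5148 × 0.963 = 4958
Band 3: 5393 × 0.955 = 5150
Band 4: 11842 × 0.934 = 11060
Band 5: 14477 × 0.948 + 16663 × 0.346 = 13724 + 5765 = 19489
End of period: [6370, 4958, 5150, 11060, 19489]
Period 3.
Births: 11060 × 0.44 = 4866
Band 2: 6370 × 0.963 = 6134
Band 3: 4958 × 0.955 = 4735
Band 4: 5150 × 0.934 = 4810
Band 5: 11060 × 0.948 + 19489 × 0.346 = 10485 + 6743 = 17228
End of period: [4866, 6134, 4735, 4810, 17228]
Period 4.
Births: 4810 × 0.44 = 2116
Band 2: 4866 × 0.963 = 4686
Band 3: 6134 × 0.955 = 5858
Band 4: 4735 × 0.934 = 4422
Band 5: 4810 × 0.948 + 17228 × 0.346 = 4560 + 5961 = 10521
End of period: [2116, 4686, 5858, 4422, 10521]
Scenario B total after 4 periods: 27603
Difference B − A = 27603 − 28769 = -1166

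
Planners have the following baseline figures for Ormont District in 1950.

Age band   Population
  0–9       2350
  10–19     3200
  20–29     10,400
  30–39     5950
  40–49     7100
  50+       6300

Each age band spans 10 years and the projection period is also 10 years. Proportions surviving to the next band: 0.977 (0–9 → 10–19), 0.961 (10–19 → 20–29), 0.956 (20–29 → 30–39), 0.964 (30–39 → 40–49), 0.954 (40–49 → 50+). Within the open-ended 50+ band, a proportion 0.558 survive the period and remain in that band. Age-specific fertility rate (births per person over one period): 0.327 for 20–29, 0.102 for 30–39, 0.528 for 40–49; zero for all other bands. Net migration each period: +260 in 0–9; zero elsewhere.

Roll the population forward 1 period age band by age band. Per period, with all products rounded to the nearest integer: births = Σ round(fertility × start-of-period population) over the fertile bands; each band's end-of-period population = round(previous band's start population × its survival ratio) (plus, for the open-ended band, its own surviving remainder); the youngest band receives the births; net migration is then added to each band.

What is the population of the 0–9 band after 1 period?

8017

— Period 1 —
Births: 10400 * 0.327 = 3401, 5950 * 0.102 = 607, 7100 * 0.528 = 3749 → 7757
10–19: 2350 * 0.977 = 2296
20–29: 3200 * 0.961 = 3075
30–39: 10400 * 0.956 = 9942
40–49: 5950 * 0.964 = 5736
50+: 7100 * 0.954 + 6300 * 0.558 = 6773 + 3515 = 10288
Net migration: 0–9 + 260 → 8017
→ [8017, 2296, 3075, 9942, 5736, 10288]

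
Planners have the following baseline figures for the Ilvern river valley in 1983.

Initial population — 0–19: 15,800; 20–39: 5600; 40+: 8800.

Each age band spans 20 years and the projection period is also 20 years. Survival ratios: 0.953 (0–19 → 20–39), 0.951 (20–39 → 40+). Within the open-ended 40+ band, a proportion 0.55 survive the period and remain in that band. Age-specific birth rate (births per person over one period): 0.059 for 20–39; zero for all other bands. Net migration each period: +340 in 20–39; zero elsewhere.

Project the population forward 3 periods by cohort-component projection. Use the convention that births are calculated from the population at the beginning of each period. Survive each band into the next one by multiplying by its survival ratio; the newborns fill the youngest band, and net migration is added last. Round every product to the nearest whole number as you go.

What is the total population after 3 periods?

12995

Call the groups 1 to 3, youngest first.
Period 1.
Births: 5600 * 0.059 = 330
Group 2: 15800 * 0.953 = 15057
Group 3: 5600 * 0.951 + 8800 * 0.55 = 5326 + 4840 = 10166
Net migration: Group 2 + 340 → 15397
Giving 330 / 15397 / 10166.
Period 2.
Births: 15397 * 0.059 = 908
Group 2: 330 * 0.953 = 314
Group 3: 15397 * 0.951 + 10166 * 0.55 = 14643 + 5591 = 20234
Net migration: Group 2 + 340 → 654
Giving 908 / 654 / 20234.
Period 3.
Births: 654 * 0.059 = 39
Group 2: 908 * 0.953 = 865
Group 3: 654 * 0.951 + 20234 * 0.55 = 622 + 11129 = 11751
Net migration: Group 2 + 340 → 1205
Giving 39 / 1205 / 11751.
Total after period 3: 39 + 1205 + 11751 = 12995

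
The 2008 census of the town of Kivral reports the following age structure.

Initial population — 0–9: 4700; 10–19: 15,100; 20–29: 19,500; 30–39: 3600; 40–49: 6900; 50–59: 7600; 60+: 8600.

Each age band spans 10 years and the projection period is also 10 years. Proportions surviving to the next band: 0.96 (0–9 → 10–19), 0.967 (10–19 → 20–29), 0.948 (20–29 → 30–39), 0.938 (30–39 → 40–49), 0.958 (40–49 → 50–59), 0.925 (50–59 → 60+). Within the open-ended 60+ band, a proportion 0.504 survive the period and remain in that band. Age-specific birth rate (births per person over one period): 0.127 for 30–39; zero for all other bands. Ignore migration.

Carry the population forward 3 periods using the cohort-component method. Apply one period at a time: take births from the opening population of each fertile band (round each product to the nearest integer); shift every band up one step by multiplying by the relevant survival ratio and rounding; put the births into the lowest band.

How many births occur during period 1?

Call the groups 1 to 7, youngest first.
[period 1]
Births: 3600 * 0.127 = 457
Group 2: 4700 * 0.96 = 4512
Group 3: 15100 * 0.967 = 14602
Group 4: 19500 * 0.948 = 18486
Group 5: 3600 * 0.938 = 3377
Group 6: 6900 * 0.958 = 6610
Group 7: 7600 * 0.925 + 8600 * 0.504 = 7030 + 4334 = 11364
Population now: 0–9=457, 10–19=4512, 20–29=14602, 30–39=18486, 40–49=3377, 50–59=6610, 60+=11364

457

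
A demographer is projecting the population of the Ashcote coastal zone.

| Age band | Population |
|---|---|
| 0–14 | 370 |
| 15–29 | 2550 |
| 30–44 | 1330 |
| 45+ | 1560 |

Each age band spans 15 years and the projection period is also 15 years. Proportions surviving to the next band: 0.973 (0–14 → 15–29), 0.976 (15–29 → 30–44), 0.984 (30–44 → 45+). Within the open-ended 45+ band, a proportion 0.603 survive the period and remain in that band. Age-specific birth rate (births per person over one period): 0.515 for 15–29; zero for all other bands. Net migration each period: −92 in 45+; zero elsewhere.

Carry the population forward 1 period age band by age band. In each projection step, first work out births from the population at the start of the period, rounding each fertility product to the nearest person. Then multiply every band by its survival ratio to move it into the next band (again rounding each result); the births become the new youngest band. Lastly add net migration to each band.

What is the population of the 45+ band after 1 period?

— Period 1 —
Births: 2550 * 0.515 = 1313
15–29: 370 * 0.973 = 360
30–44: 2550 * 0.976 = 2489
45+: 1330 * 0.984 + 1560 * 0.603 = 1309 + 941 = 2250
Net migration: 45+ − 92 → 2158
End of period: [1313, 360, 2489, 2158]

2158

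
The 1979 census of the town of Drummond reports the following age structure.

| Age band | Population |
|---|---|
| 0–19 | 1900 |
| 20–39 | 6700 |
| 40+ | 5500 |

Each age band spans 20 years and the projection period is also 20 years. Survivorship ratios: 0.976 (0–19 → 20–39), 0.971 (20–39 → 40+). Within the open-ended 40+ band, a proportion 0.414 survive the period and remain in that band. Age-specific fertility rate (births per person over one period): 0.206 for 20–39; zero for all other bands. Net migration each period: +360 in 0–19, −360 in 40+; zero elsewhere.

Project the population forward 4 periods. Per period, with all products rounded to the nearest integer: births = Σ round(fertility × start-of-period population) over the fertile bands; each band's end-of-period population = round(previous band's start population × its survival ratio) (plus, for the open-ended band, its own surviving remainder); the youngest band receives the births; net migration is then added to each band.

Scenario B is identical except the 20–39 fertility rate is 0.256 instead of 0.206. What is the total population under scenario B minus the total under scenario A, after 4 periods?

[period 1]
Births: 6700 × 0.206 = 1380
20–39: 1900 × 0.976 = 1854
40+: 6700 × 0.971 + 5500 × 0.414 = 6506 + 2277 = 8783
Net migration: 0–19 + 360 → 1740; 40+ − 360 → 8423
End of period: [1740, 1854, 8423]
[period 2]
Births: 1854 × 0.206 = 382
20–39: 1740 × 0.976 = 1698
40+: 1854 × 0.971 + 8423 × 0.414 = 1800 + 3487 = 5287
Net migration: 0–19 + 360 → 742; 40+ − 360 → 4927
End of period: [742, 1698, 4927]
[period 3]
Births: 1698 × 0.206 = 350
20–39: 742 × 0.976 = 724
40+: 1698 × 0.971 + 4927 × 0.414 = 1649 + 2040 = 3689
Net migration: 0–19 + 360 → 710; 40+ − 360 → 3329
End of period: [710, 724, 3329]
[period 4]
Births: 724 × 0.206 = 149
20–39: 710 × 0.976 = 693
40+: 724 × 0.971 + 3329 × 0.414 = 703 + 1378 = 2081
Net migration: 0–19 + 360 → 509; 40+ − 360 → 1721
End of period: [509, 693, 1721]
Scenario A total after 4 periods: 2923
Scenario B projection —
[period 1]
Births: 6700 × 0.256 = 1715
20–39: 1900 × 0.976 = 1854
40+: 6700 × 0.971 + 5500 × 0.414 = 6506 + 2277 = 8783
Net migration: 0–19 + 360 → 2075; 40+ − 360 → 8423
End of period: [2075, 1854, 8423]
[period 2]
Births: 1854 × 0.256 = 475
20–39: 2075 × 0.976 = 2025
40+: 1854 × 0.971 + 8423 × 0.414 = 1800 + 3487 = 5287
Net migration: 0–19 + 360 → 835; 40+ − 360 → 4927
End of period: [835, 2025, 4927]
[period 3]
Births: 2025 × 0.256 = 518
20–39: 835 × 0.976 = 815
40+: 2025 × 0.971 + 4927 × 0.414 = 1966 + 2040 = 4006
Net migration: 0–19 + 360 → 878; 40+ − 360 → 3646
End of period: [878, 815, 3646]
[period 4]
Births: 815 × 0.256 = 209
20–39: 878 × 0.976 = 857
40+: 815 × 0.971 + 3646 × 0.414 = 791 + 1509 = 2300
Net migration: 0–19 + 360 → 569; 40+ − 360 → 1940
End of period: [569, 857, 1940]
Scenario B total after 4 periods: 3366
Difference B − A = 3366 − 2923 = 443

443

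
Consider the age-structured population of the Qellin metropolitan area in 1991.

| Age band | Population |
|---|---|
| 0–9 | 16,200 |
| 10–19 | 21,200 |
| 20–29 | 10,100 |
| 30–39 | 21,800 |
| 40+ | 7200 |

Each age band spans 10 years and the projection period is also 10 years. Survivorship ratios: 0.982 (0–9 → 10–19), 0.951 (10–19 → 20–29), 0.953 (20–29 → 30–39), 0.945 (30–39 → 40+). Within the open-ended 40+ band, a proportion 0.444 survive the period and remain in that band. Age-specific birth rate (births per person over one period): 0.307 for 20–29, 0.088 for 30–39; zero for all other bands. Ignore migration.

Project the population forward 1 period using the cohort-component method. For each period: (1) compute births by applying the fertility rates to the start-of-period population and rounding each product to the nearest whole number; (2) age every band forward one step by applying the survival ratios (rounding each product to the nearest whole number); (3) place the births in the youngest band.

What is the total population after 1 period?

Numbering the bands 1..5 from youngest to oldest:
[period 1]
Births: 10100 × 0.307 = 3101  |  21800 × 0.088 = 1918 ⇒ total 5019
Band 2: 16200 × 0.982 = 15908
Band 3: 21200 × 0.951 = 20161
Band 4: 10100 × 0.953 = 9625
Band 5: 21800 × 0.945 + 7200 × 0.444 = 20601 + 3197 = 23798
→ [5019, 15908, 20161, 9625, 23798]
Total after period 1: 5019 + 15908 + 20161 + 9625 + 23798 = 74511

74511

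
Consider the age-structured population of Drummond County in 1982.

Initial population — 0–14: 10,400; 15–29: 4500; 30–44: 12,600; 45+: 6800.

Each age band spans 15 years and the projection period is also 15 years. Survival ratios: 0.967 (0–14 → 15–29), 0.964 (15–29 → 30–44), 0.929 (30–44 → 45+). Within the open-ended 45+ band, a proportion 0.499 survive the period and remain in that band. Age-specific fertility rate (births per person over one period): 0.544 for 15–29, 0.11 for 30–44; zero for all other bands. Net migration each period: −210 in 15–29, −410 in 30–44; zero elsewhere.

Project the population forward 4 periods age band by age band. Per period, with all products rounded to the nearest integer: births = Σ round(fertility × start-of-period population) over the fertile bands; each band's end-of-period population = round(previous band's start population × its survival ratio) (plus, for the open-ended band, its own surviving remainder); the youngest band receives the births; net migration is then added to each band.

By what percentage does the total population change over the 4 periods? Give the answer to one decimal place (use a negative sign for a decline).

Call the bands 1 to 4, youngest first.
After projecting period 1:
Births: 4500 * 0.544 = 2448, 12600 * 0.11 = 1386 ⇒ total 3834
Band 2: 10400 * 0.967 = 10057
Band 3: 4500 * 0.964 = 4338
Band 4: 12600 * 0.929 + 6800 * 0.499 = 11705 + 3393 = 15098
Net migration: Band 2 − 210 → 9847; Band 3 − 410 → 3928
Giving 3834 / 9847 / 3928 / 15098.
After projecting period 2:
Births: 9847 * 0.544 = 5357, 3928 * 0.11 = 432 ⇒ total 5789
Band 2: 3834 * 0.967 = 3707
Band 3: 9847 * 0.964 = 9493
Band 4: 3928 * 0.929 + 15098 * 0.499 = 3649 + 7534 = 11183
Net migration: Band 2 − 210 → 3497; Band 3 − 410 → 9083
Giving 5789 / 3497 / 9083 / 11183.
After projecting period 3:
Births: 3497 * 0.544 = 1902, 9083 * 0.11 = 999 ⇒ total 2901
Band 2: 5789 * 0.967 = 5598
Band 3: 3497 * 0.964 = 3371
Band 4: 9083 * 0.929 + 11183 * 0.499 = 8438 + 5580 = 14018
Net migration: Band 2 − 210 → 5388; Band 3 − 410 → 2961
Giving 2901 / 5388 / 2961 / 14018.
After projecting period 4:
Births: 5388 * 0.544 = 2931, 2961 * 0.11 = 326 ⇒ total 3257
Band 2: 2901 * 0.967 = 2805
Band 3: 5388 * 0.964 = 5194
Band 4: 2961 * 0.929 + 14018 * 0.499 = 2751 + 6995 = 9746
Net migration: Band 2 − 210 → 2595; Band 3 − 410 → 4784
Giving 3257 / 2595 / 4784 / 9746.
Total: 34300 → 20382; change = -13918; percentage change = -40.6%

-40.6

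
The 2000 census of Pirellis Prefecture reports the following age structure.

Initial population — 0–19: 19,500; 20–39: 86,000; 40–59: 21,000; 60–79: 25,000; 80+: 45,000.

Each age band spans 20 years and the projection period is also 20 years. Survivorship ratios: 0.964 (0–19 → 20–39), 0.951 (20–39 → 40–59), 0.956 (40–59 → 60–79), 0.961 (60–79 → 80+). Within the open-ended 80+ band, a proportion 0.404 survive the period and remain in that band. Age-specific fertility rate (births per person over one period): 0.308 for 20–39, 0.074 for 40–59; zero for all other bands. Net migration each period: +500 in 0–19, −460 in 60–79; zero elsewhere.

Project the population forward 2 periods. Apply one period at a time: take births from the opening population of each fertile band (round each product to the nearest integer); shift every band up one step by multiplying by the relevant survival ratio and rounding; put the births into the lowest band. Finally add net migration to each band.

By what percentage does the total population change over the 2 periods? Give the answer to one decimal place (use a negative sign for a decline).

-12.8

[period 1]
Births: 86000 × 0.308 = 26488, 21000 × 0.074 = 1554 — total 28042
20–39: 19500 × 0.964 = 18798
40–59: 86000 × 0.951 = 81786
60–79: 21000 × 0.956 = 20076
80+: 25000 × 0.961 + 45000 × 0.404 = 24025 + 18180 = 42205
Net migration: 0–19 + 500 → 28542; 60–79 − 460 → 19616
→ [28542, 18798, 81786, 19616, 42205]
[period 2]
Births: 18798 × 0.308 = 5790, 81786 × 0.074 = 6052 — total 11842
20–39: 28542 × 0.964 = 27514
40–59: 18798 × 0.951 = 17877
60–79: 81786 × 0.956 = 78187
80+: 19616 × 0.961 + 42205 × 0.404 = 18851 + 17051 = 35902
Net migration: 0–19 + 500 → 12342; 60–79 − 460 → 77727
→ [12342, 27514, 17877, 77727, 35902]
Total: 196500 → 171362; change = -25138; percentage change = -12.8%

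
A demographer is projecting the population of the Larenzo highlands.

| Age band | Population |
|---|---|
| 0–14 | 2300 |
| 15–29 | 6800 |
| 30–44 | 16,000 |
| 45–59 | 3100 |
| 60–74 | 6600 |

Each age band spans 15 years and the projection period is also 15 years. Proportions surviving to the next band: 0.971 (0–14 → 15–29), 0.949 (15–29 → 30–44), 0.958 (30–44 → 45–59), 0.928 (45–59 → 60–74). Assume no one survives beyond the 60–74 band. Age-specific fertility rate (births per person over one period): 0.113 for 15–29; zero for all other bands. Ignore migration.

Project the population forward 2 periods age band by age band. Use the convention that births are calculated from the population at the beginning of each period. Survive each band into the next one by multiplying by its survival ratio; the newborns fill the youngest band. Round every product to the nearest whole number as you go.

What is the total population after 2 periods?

Numbering the bands 1..5 from youngest to oldest:
After projecting period 1:
Births: 6800 × 0.113 = 768
Band 2: 2300 × 0.971 = 2233
Band 3: 6800 × 0.949 = 6453
Band 4: 16000 × 0.958 = 15328
Band 5: 3100 × 0.928 = 2877
Giving 768 / 2233 / 6453 / 15328 / 2877.
After projecting period 2:
Births: 2233 × 0.113 = 252
Band 2: 768 × 0.971 = 746
Band 3: 2233 × 0.949 = 2119
Band 4: 6453 × 0.958 = 6182
Band 5: 15328 × 0.928 = 14224
Giving 252 / 746 / 2119 / 6182 / 14224.
Total after period 2: 252 + 746 + 2119 + 6182 + 14224 = 23523

23523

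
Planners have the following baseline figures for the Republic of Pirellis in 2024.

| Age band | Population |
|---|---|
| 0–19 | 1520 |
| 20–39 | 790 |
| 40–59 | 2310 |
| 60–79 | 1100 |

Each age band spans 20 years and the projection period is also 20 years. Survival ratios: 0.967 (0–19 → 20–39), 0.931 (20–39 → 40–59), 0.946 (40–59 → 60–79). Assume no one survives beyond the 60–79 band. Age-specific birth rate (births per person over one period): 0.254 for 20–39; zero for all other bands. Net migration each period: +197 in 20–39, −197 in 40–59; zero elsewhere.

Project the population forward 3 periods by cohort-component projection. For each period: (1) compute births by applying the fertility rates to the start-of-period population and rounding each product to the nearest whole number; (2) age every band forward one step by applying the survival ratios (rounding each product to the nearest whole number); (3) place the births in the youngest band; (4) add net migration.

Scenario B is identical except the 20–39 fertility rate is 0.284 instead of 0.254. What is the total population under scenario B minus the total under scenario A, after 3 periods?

Let group 1 be 0–19 through group 4 = 60–79.
Period 1:
Births: 790 × 0.254 = 201
Group 2: 1520 × 0.967 = 1470
Group 3: 790 × 0.931 = 735
Group 4: 2310 × 0.946 = 2185
Net migration: Group 2 + 197 → 1667; Group 3 − 197 → 538
Population now: 0–19=201, 20–39=1667, 40–59=538, 60–79=2185
Period 2:
Births: 1667 × 0.254 = 423
Group 2: 201 × 0.967 = 194
Group 3: 1667 × 0.931 = 1552
Group 4: 538 × 0.946 = 509
Net migration: Group 2 + 197 → 391; Group 3 − 197 → 1355
Population now: 0–19=423, 20–39=391, 40–59=1355, 60–79=509
Period 3:
Births: 391 × 0.254 = 99
Group 2: 423 × 0.967 = 409
Group 3: 391 × 0.931 = 364
Group 4: 1355 × 0.946 = 1282
Net migration: Group 2 + 197 → 606; Group 3 − 197 → 167
Population now: 0–19=99, 20–39=606, 40–59=167, 60–79=1282
Scenario A total after 3 periods: 2154
Scenario B projection —
Period 1:
Births: 790 × 0.284 = 224
Group 2: 1520 × 0.967 = 1470
Group 3: 790 × 0.931 = 735
Group 4: 2310 × 0.946 = 2185
Net migration: Group 2 + 197 → 1667; Group 3 − 197 → 538
Population now: 0–19=224, 20–39=1667, 40–59=538, 60–79=2185
Period 2:
Births: 1667 × 0.284 = 473
Group 2: 224 × 0.967 = 217
Group 3: 1667 × 0.931 = 1552
Group 4: 538 × 0.946 = 509
Net migration: Group 2 + 197 → 414; Group 3 − 197 → 1355
Population now: 0–19=473, 20–39=414, 40–59=1355, 60–79=509
Period 3:
Births: 414 × 0.284 = 118
Group 2: 473 × 0.967 = 457
Group 3: 414 × 0.931 = 385
Group 4: 1355 × 0.946 = 1282
Net migration: Group 2 + 197 → 654; Group 3 − 197 → 188
Population now: 0–19=118, 20–39=654, 40–59=188, 60–79=1282
Scenario B total after 3 periods: 2242
Difference B − A = 2242 − 2154 = 88

88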